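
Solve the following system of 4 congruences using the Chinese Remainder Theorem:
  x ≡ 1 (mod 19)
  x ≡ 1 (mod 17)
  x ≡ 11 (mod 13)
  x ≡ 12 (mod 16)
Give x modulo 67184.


Product of moduli M = 19 · 17 · 13 · 16 = 67184.
Merge one congruence at a time:
  Start: x ≡ 1 (mod 19).
  Combine with x ≡ 1 (mod 17); new modulus lcm = 323.
    Write x = 1 + 19·t and substitute into x ≡ 1 (mod 17): 19·t ≡ 1 − 1 = 0 (mod 17).
    Reduce coefficients mod 17: 2·t ≡ 0 (mod 17).
    The inverse of 2 mod 17 is 9 (since 2·9 = 18 = 1·17 + 1), so t ≡ 9·0 = 0 ≡ 0 (mod 17).
    Then x = 1 + 19·0 = 1, valid modulo lcm(19, 17) = 323: x ≡ 1 (mod 323).
  Combine with x ≡ 11 (mod 13); new modulus lcm = 4199.
    Write x = 1 + 323·t and substitute into x ≡ 11 (mod 13): 323·t ≡ 11 − 1 = 10 (mod 13).
    Reduce coefficients mod 13: 11·t ≡ 10 (mod 13).
    The inverse of 11 mod 13 is 6 (since 11·6 = 66 = 5·13 + 1), so t ≡ 6·10 = 60 ≡ 8 (mod 13).
    Then x = 1 + 323·8 = 2585, valid modulo lcm(323, 13) = 4199: x ≡ 2585 (mod 4199).
  Combine with x ≡ 12 (mod 16); new modulus lcm = 67184.
    Write x = 2585 + 4199·t and substitute into x ≡ 12 (mod 16): 4199·t ≡ 12 − 2585 = -2573 (mod 16).
    Reduce coefficients mod 16: 7·t ≡ 3 (mod 16).
    The inverse of 7 mod 16 is 7 (since 7·7 = 49 = 3·16 + 1), so t ≡ 7·3 = 21 ≡ 5 (mod 16).
    Then x = 2585 + 4199·5 = 23580, valid modulo lcm(4199, 16) = 67184: x ≡ 23580 (mod 67184).
Verify against each original: 23580 mod 19 = 1, 23580 mod 17 = 1, 23580 mod 13 = 11, 23580 mod 16 = 12.

x ≡ 23580 (mod 67184).


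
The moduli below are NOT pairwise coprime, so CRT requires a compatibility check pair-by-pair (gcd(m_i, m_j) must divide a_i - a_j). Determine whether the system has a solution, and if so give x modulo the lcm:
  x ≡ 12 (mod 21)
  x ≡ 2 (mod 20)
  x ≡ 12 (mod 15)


Moduli 21, 20, 15 are not pairwise coprime, so CRT works modulo lcm(m_i) when all pairwise compatibility conditions hold.
Pairwise compatibility: gcd(m_i, m_j) must divide a_i - a_j for every pair.
Merge one congruence at a time:
  Start: x ≡ 12 (mod 21).
  Combine with x ≡ 2 (mod 20): gcd(21, 20) = 1; 2 - 12 = -10, which IS divisible by 1, so compatible.
    Write x = 12 + 21·t and substitute into x ≡ 2 (mod 20): 21·t ≡ 2 − 12 = -10 (mod 20).
    Reduce coefficients mod 20: 1·t ≡ 10 (mod 20).
    So t ≡ 10 (mod 20).
    Then x = 12 + 21·10 = 222, valid modulo lcm(21, 20) = 420: x ≡ 222 (mod 420).
  Combine with x ≡ 12 (mod 15): gcd(420, 15) = 15; 12 - 222 = -210, which IS divisible by 15, so compatible.
    Write x = 222 + 420·t and substitute into x ≡ 12 (mod 15): 420·t ≡ 12 − 222 = -210 (mod 15).
    Divide the congruence (and modulus) by g = 15: 28·t ≡ -14 (mod 1).
    Modulo 1 every t works; take t = 0.
    Then x = 222 + 420·0 = 222, valid modulo lcm(420, 15) = 420: x ≡ 222 (mod 420).
Verify: 222 mod 21 = 12, 222 mod 20 = 2, 222 mod 15 = 12.

x ≡ 222 (mod 420).


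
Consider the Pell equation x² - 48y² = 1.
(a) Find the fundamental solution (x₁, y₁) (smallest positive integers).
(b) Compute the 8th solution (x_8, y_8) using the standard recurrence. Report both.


Step 1: Find the fundamental solution (x₁, y₁) of x² - 48y² = 1.
  Expand √48 as a continued fraction. a₀ = ⌊√48⌋ = 6; iterate m_{k+1} = d_k·a_k − m_k, d_{k+1} = (48 − m_{k+1}²)/d_k, a_{k+1} = ⌊(a₀ + m_{k+1})/d_{k+1}⌋ (starting m₀ = 0, d₀ = 1), with convergents p_k = a_k·p_{k-1} + p_{k-2}, q_k = a_k·q_{k-1} + q_{k-2} (p₋₁ = 1, q₋₁ = 0):
  k = 0: a₀ = 6; p₀/q₀ = 6/1; p₀² − 48·q₀² = 36 − 48 = -12.
  k = 1: m = 6, d = 12, a = ⌊(6 + 6)/12⌋ = 1; p/q = (1·6 + 1)/(1·1 + 0) = 7/1; p² − 48·q² = 49 − 48 = 1.
  The first convergent with p² − 48·q² = 1 gives the fundamental solution (x₁, y₁) = (7, 1).
Step 2: Apply the recurrence (x_{n+1}, y_{n+1}) = (x₁x_n + 48y₁y_n, x₁y_n + y₁x_n) repeatedly.
  From (x_1, y_1) = (7, 1): x_2 = 7·7 + 48·1·1 = 97; y_2 = 7·1 + 1·7 = 14.
  From (x_2, y_2) = (97, 14): x_3 = 7·97 + 48·1·14 = 1351; y_3 = 7·14 + 1·97 = 195.
  From (x_3, y_3) = (1351, 195): x_4 = 7·1351 + 48·1·195 = 18817; y_4 = 7·195 + 1·1351 = 2716.
  From (x_4, y_4) = (18817, 2716): x_5 = 7·18817 + 48·1·2716 = 262087; y_5 = 7·2716 + 1·18817 = 37829.
  From (x_5, y_5) = (262087, 37829): x_6 = 7·262087 + 48·1·37829 = 3650401; y_6 = 7·37829 + 1·262087 = 526890.
  From (x_6, y_6) = (3650401, 526890): x_7 = 7·3650401 + 48·1·526890 = 50843527; y_7 = 7·526890 + 1·3650401 = 7338631.
  From (x_7, y_7) = (50843527, 7338631): x_8 = 7·50843527 + 48·1·7338631 = 708158977; y_8 = 7·7338631 + 1·50843527 = 102213944.
Step 3: Verify x_8² - 48·y_8² = 501489136705686529 - 501489136705686528 = 1 (should be 1). ✓

(x_1, y_1) = (7, 1); (x_8, y_8) = (708158977, 102213944).


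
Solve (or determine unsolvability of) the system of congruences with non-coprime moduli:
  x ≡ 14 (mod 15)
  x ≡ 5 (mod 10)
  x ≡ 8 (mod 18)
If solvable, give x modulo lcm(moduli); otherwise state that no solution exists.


Moduli 15, 10, 18 are not pairwise coprime, so CRT works modulo lcm(m_i) when all pairwise compatibility conditions hold.
Pairwise compatibility: gcd(m_i, m_j) must divide a_i - a_j for every pair.
Merge one congruence at a time:
  Start: x ≡ 14 (mod 15).
  Combine with x ≡ 5 (mod 10): gcd(15, 10) = 5, and 5 - 14 = -9 is NOT divisible by 5.
    ⇒ system is inconsistent (no integer solution).

No solution (the system is inconsistent).


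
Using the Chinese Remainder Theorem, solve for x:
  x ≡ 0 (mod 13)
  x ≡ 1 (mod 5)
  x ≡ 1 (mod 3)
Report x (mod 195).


Moduli 13, 5, 3 are pairwise coprime; by CRT there is a unique solution modulo M = 13 · 5 · 3 = 195.
Solve pairwise, accumulating the modulus:
  Start with x ≡ 0 (mod 13).
  Combine with x ≡ 1 (mod 5): since gcd(13, 5) = 1, we get a unique residue mod 65.
    Write x = 0 + 13·t and substitute into x ≡ 1 (mod 5): 13·t ≡ 1 − 0 = 1 (mod 5).
    Reduce coefficients mod 5: 3·t ≡ 1 (mod 5).
    The inverse of 3 mod 5 is 2 (since 3·2 = 6 = 1·5 + 1), so t ≡ 2·1 = 2 ≡ 2 (mod 5).
    Then x = 0 + 13·2 = 26, valid modulo lcm(13, 5) = 65: x ≡ 26 (mod 65).
  Combine with x ≡ 1 (mod 3): since gcd(65, 3) = 1, we get a unique residue mod 195.
    Write x = 26 + 65·t and substitute into x ≡ 1 (mod 3): 65·t ≡ 1 − 26 = -25 (mod 3).
    Reduce coefficients mod 3: 2·t ≡ 2 (mod 3).
    The inverse of 2 mod 3 is 2 (since 2·2 = 4 = 1·3 + 1), so t ≡ 2·2 = 4 ≡ 1 (mod 3).
    Then x = 26 + 65·1 = 91, valid modulo lcm(65, 3) = 195: x ≡ 91 (mod 195).
Verify: 91 mod 13 = 0 ✓, 91 mod 5 = 1 ✓, 91 mod 3 = 1 ✓.

x ≡ 91 (mod 195).


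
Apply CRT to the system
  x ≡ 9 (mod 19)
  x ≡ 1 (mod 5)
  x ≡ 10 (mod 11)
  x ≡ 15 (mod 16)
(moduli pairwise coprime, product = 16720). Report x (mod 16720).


Product of moduli M = 19 · 5 · 11 · 16 = 16720.
Merge one congruence at a time:
  Start: x ≡ 9 (mod 19).
  Combine with x ≡ 1 (mod 5); new modulus lcm = 95.
    Write x = 9 + 19·t and substitute into x ≡ 1 (mod 5): 19·t ≡ 1 − 9 = -8 (mod 5).
    Reduce coefficients mod 5: 4·t ≡ 2 (mod 5).
    The inverse of 4 mod 5 is 4 (since 4·4 = 16 = 3·5 + 1), so t ≡ 4·2 = 8 ≡ 3 (mod 5).
    Then x = 9 + 19·3 = 66, valid modulo lcm(19, 5) = 95: x ≡ 66 (mod 95).
  Combine with x ≡ 10 (mod 11); new modulus lcm = 1045.
    Write x = 66 + 95·t and substitute into x ≡ 10 (mod 11): 95·t ≡ 10 − 66 = -56 (mod 11).
    Reduce coefficients mod 11: 7·t ≡ 10 (mod 11).
    The inverse of 7 mod 11 is 8 (since 7·8 = 56 = 5·11 + 1), so t ≡ 8·10 = 80 ≡ 3 (mod 11).
    Then x = 66 + 95·3 = 351, valid modulo lcm(95, 11) = 1045: x ≡ 351 (mod 1045).
  Combine with x ≡ 15 (mod 16); new modulus lcm = 16720.
    Write x = 351 + 1045·t and substitute into x ≡ 15 (mod 16): 1045·t ≡ 15 − 351 = -336 (mod 16).
    Reduce coefficients mod 16: 5·t ≡ 0 (mod 16).
    The inverse of 5 mod 16 is 13 (since 5·13 = 65 = 4·16 + 1), so t ≡ 13·0 = 0 ≡ 0 (mod 16).
    Then x = 351 + 1045·0 = 351, valid modulo lcm(1045, 16) = 16720: x ≡ 351 (mod 16720).
Verify against each original: 351 mod 19 = 9, 351 mod 5 = 1, 351 mod 11 = 10, 351 mod 16 = 15.

x ≡ 351 (mod 16720).


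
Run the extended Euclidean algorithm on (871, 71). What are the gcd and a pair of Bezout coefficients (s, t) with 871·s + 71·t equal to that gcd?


Euclidean algorithm on (871, 71) — divide until remainder is 0:
  871 = 12 · 71 + 19
  71 = 3 · 19 + 14
  19 = 1 · 14 + 5
  14 = 2 · 5 + 4
  5 = 1 · 4 + 1
  4 = 4 · 1 + 0
gcd(871, 71) = 1.
Track Bezout coefficients alongside the remainders: start with r₀ = 871 = a·1 + b·0 (s = 1, t = 0) and r₁ = 71 = a·0 + b·1 (s = 0, t = 1); each new remainder r_{k+1} = r_{k-1} − q_k·r_k inherits s_{k+1} = s_{k-1} − q_k·s_k, t_{k+1} = t_{k-1} − q_k·t_k, so r_k = a·s_k + b·t_k at every step:
  q = 12: r = 19, s = 1 − 12·0 = 1, t = 0 − 12·1 = -12  (check: 871·1 + 71·(-12) = 19)
  q = 3: r = 14, s = 0 − 3·1 = -3, t = 1 − 3·(-12) = 37  (check: 871·(-3) + 71·37 = 14)
  q = 1: r = 5, s = 1 − 1·(-3) = 4, t = -12 − 1·37 = -49  (check: 871·4 + 71·(-49) = 5)
  q = 2: r = 4, s = -3 − 2·4 = -11, t = 37 − 2·(-49) = 135  (check: 871·(-11) + 71·135 = 4)
  q = 1: r = 1, s = 4 − 1·(-11) = 15, t = -49 − 1·135 = -184  (check: 871·15 + 71·(-184) = 1)
The row with r = 1 (the gcd) gives the Bezout coefficients s = 15, t = -184.
Result: 871 · (15) + 71 · (-184) = 1.

gcd(871, 71) = 1; s = 15, t = -184 (check: 871·15 + 71·(-184) = 1).


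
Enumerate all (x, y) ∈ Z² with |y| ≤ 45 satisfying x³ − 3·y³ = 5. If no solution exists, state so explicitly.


The equation is x³ - 3y³ = 5. For fixed y, x³ = 3·y³ + 5, so a solution requires the RHS to be a perfect cube.
Strategy: iterate y from -45 to 45, compute RHS = 3·y³ + 5, and check whether it is a (positive or negative) perfect cube.
Check small values of y:
  y = 0: RHS = 5 is not a perfect cube.
  y = 1: RHS = 8 = (2)³ ⇒ x = 2 works.
  y = -1: RHS = 2 is not a perfect cube.
  y = 2: RHS = 29 is not a perfect cube.
  y = -2: RHS = -19 is not a perfect cube.
  y = 3: RHS = 86 is not a perfect cube.
  y = -3: RHS = -76 is not a perfect cube.
Continuing the search up to |y| = 45 finds no further solutions beyond those listed.
Collected solutions: (2, 1).

Solutions (with |y| ≤ 45): (2, 1).


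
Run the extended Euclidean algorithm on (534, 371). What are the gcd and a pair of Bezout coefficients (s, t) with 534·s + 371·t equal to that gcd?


Euclidean algorithm on (534, 371) — divide until remainder is 0:
  534 = 1 · 371 + 163
  371 = 2 · 163 + 45
  163 = 3 · 45 + 28
  45 = 1 · 28 + 17
  28 = 1 · 17 + 11
  17 = 1 · 11 + 6
  11 = 1 · 6 + 5
  6 = 1 · 5 + 1
  5 = 5 · 1 + 0
gcd(534, 371) = 1.
Track Bezout coefficients alongside the remainders: start with r₀ = 534 = a·1 + b·0 (s = 1, t = 0) and r₁ = 371 = a·0 + b·1 (s = 0, t = 1); each new remainder r_{k+1} = r_{k-1} − q_k·r_k inherits s_{k+1} = s_{k-1} − q_k·s_k, t_{k+1} = t_{k-1} − q_k·t_k, so r_k = a·s_k + b·t_k at every step:
  q = 1: r = 163, s = 1 − 1·0 = 1, t = 0 − 1·1 = -1  (check: 534·1 + 371·(-1) = 163)
  q = 2: r = 45, s = 0 − 2·1 = -2, t = 1 − 2·(-1) = 3  (check: 534·(-2) + 371·3 = 45)
  q = 3: r = 28, s = 1 − 3·(-2) = 7, t = -1 − 3·3 = -10  (check: 534·7 + 371·(-10) = 28)
  q = 1: r = 17, s = -2 − 1·7 = -9, t = 3 − 1·(-10) = 13  (check: 534·(-9) + 371·13 = 17)
  q = 1: r = 11, s = 7 − 1·(-9) = 16, t = -10 − 1·13 = -23  (check: 534·16 + 371·(-23) = 11)
  q = 1: r = 6, s = -9 − 1·16 = -25, t = 13 − 1·(-23) = 36  (check: 534·(-25) + 371·36 = 6)
  q = 1: r = 5, s = 16 − 1·(-25) = 41, t = -23 − 1·36 = -59  (check: 534·41 + 371·(-59) = 5)
  q = 1: r = 1, s = -25 − 1·41 = -66, t = 36 − 1·(-59) = 95  (check: 534·(-66) + 371·95 = 1)
The row with r = 1 (the gcd) gives the Bezout coefficients s = -66, t = 95.
Result: 534 · (-66) + 371 · (95) = 1.

gcd(534, 371) = 1; s = -66, t = 95 (check: 534·(-66) + 371·95 = 1).


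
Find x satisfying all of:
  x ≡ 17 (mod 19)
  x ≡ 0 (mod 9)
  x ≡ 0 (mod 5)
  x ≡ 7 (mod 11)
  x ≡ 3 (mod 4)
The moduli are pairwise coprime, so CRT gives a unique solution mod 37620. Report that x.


Product of moduli M = 19 · 9 · 5 · 11 · 4 = 37620.
Merge one congruence at a time:
  Start: x ≡ 17 (mod 19).
  Combine with x ≡ 0 (mod 9); new modulus lcm = 171.
    Write x = 17 + 19·t and substitute into x ≡ 0 (mod 9): 19·t ≡ 0 − 17 = -17 (mod 9).
    Reduce coefficients mod 9: 1·t ≡ 1 (mod 9).
    So t ≡ 1 (mod 9).
    Then x = 17 + 19·1 = 36, valid modulo lcm(19, 9) = 171: x ≡ 36 (mod 171).
  Combine with x ≡ 0 (mod 5); new modulus lcm = 855.
    Write x = 36 + 171·t and substitute into x ≡ 0 (mod 5): 171·t ≡ 0 − 36 = -36 (mod 5).
    Reduce coefficients mod 5: 1·t ≡ 4 (mod 5).
    So t ≡ 4 (mod 5).
    Then x = 36 + 171·4 = 720, valid modulo lcm(171, 5) = 855: x ≡ 720 (mod 855).
  Combine with x ≡ 7 (mod 11); new modulus lcm = 9405.
    Write x = 720 + 855·t and substitute into x ≡ 7 (mod 11): 855·t ≡ 7 − 720 = -713 (mod 11).
    Reduce coefficients mod 11: 8·t ≡ 2 (mod 11).
    The inverse of 8 mod 11 is 7 (since 8·7 = 56 = 5·11 + 1), so t ≡ 7·2 = 14 ≡ 3 (mod 11).
    Then x = 720 + 855·3 = 3285, valid modulo lcm(855, 11) = 9405: x ≡ 3285 (mod 9405).
  Combine with x ≡ 3 (mod 4); new modulus lcm = 37620.
    Write x = 3285 + 9405·t and substitute into x ≡ 3 (mod 4): 9405·t ≡ 3 − 3285 = -3282 (mod 4).
    Reduce coefficients mod 4: 1·t ≡ 2 (mod 4).
    So t ≡ 2 (mod 4).
    Then x = 3285 + 9405·2 = 22095, valid modulo lcm(9405, 4) = 37620: x ≡ 22095 (mod 37620).
Verify against each original: 22095 mod 19 = 17, 22095 mod 9 = 0, 22095 mod 5 = 0, 22095 mod 11 = 7, 22095 mod 4 = 3.

x ≡ 22095 (mod 37620).


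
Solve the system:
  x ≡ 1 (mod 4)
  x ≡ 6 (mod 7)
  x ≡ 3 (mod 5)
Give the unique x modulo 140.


Moduli 4, 7, 5 are pairwise coprime; by CRT there is a unique solution modulo M = 4 · 7 · 5 = 140.
Solve pairwise, accumulating the modulus:
  Start with x ≡ 1 (mod 4).
  Combine with x ≡ 6 (mod 7): since gcd(4, 7) = 1, we get a unique residue mod 28.
    Write x = 1 + 4·t and substitute into x ≡ 6 (mod 7): 4·t ≡ 6 − 1 = 5 (mod 7).
    The inverse of 4 mod 7 is 2 (since 4·2 = 8 = 1·7 + 1), so t ≡ 2·5 = 10 ≡ 3 (mod 7).
    Then x = 1 + 4·3 = 13, valid modulo lcm(4, 7) = 28: x ≡ 13 (mod 28).
  Combine with x ≡ 3 (mod 5): since gcd(28, 5) = 1, we get a unique residue mod 140.
    Write x = 13 + 28·t and substitute into x ≡ 3 (mod 5): 28·t ≡ 3 − 13 = -10 (mod 5).
    Reduce coefficients mod 5: 3·t ≡ 0 (mod 5).
    The inverse of 3 mod 5 is 2 (since 3·2 = 6 = 1·5 + 1), so t ≡ 2·0 = 0 ≡ 0 (mod 5).
    Then x = 13 + 28·0 = 13, valid modulo lcm(28, 5) = 140: x ≡ 13 (mod 140).
Verify: 13 mod 4 = 1 ✓, 13 mod 7 = 6 ✓, 13 mod 5 = 3 ✓.

x ≡ 13 (mod 140).


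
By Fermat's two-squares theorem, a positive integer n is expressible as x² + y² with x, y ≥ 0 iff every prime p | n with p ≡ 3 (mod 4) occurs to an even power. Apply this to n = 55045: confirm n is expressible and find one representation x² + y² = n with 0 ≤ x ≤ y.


Step 1: Factor n = 55045 = 5 · 101 · 109.
Step 2: Check the mod-4 condition on each prime factor: 5 ≡ 1 (mod 4), exponent 1; 101 ≡ 1 (mod 4), exponent 1; 109 ≡ 1 (mod 4), exponent 1.
All primes ≡ 3 (mod 4) appear to even exponent (or don't appear), so by the two-squares theorem n IS expressible as a sum of two squares.
Step 3: Build a representation. Here n = 5 · 101 · 109 is a product of primes ≡ 1 (mod 4). Each prime p ≡ 1 (mod 4) is itself a sum of two squares; find a² by testing p − a² for a perfect square:
  5: 5 − 1² = 4 = 2² ⇒ 5 = 1² + 2².
  101: 101 − 1² = 100 = 10² ⇒ 101 = 1² + 10².
  109: 109 − 1² = 108, 109 − 2² = 105, 109 − 3² = 100 = 10² ⇒ 109 = 3² + 10².
  Combine using the Brahmagupta–Fibonacci identity (a² + b²)(c² + d²) = (ac − bd)² + (ad + bc)² = (ac + bd)² + (ad − bc)²:
  5 · 101 = 505: from (1² + 2²)(1² + 10²), take (1·1 − 2·10, 1·10 + 2·1) = (1 − 20, 10 + 2) = (-19, 12); dropping signs (only squares matter) gives (19, 12); check 19² + 12² = 361 + 144 = 505 ✓.
  505 · 109 = 55045: from (19² + 12²)(3² + 10²), take (19·3 − 12·10, 19·10 + 12·3) = (57 − 120, 190 + 36) = (-63, 226); dropping signs (only squares matter) gives (63, 226); check 63² + 226² = 3969 + 51076 = 55045 ✓.
Step 4: Order so x ≤ y and verify: 63² + 226² = 3969 + 51076 = 55045 = n. ✓

n = 55045 = 63² + 226² (one valid representation with x ≤ y).


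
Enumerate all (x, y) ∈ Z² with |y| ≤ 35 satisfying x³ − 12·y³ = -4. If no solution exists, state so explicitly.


The equation is x³ - 12y³ = -4. For fixed y, x³ = 12·y³ − 4, so a solution requires the RHS to be a perfect cube.
Strategy: iterate y from -35 to 35, compute RHS = 12·y³ − 4, and check whether it is a (positive or negative) perfect cube.
Check small values of y:
  y = 0: RHS = -4 is not a perfect cube.
  y = 1: RHS = 8 = (2)³ ⇒ x = 2 works.
  y = -1: RHS = -16 is not a perfect cube.
  y = 2: RHS = 92 is not a perfect cube.
  y = -2: RHS = -100 is not a perfect cube.
  y = 3: RHS = 320 is not a perfect cube.
  y = -3: RHS = -328 is not a perfect cube.
Continuing the search up to |y| = 35 finds no further solutions beyond those listed.
Collected solutions: (2, 1).

Solutions (with |y| ≤ 35): (2, 1).


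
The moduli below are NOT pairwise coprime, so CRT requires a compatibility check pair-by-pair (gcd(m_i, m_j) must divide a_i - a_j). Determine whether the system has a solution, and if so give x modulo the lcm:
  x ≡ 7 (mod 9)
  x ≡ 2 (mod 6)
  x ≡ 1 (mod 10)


Moduli 9, 6, 10 are not pairwise coprime, so CRT works modulo lcm(m_i) when all pairwise compatibility conditions hold.
Pairwise compatibility: gcd(m_i, m_j) must divide a_i - a_j for every pair.
Merge one congruence at a time:
  Start: x ≡ 7 (mod 9).
  Combine with x ≡ 2 (mod 6): gcd(9, 6) = 3, and 2 - 7 = -5 is NOT divisible by 3.
    ⇒ system is inconsistent (no integer solution).

No solution (the system is inconsistent).


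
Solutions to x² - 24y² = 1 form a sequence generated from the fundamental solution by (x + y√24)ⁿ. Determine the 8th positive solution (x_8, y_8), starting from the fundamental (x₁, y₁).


Step 1: Find the fundamental solution (x₁, y₁) of x² - 24y² = 1.
  Expand √24 as a continued fraction. a₀ = ⌊√24⌋ = 4; iterate m_{k+1} = d_k·a_k − m_k, d_{k+1} = (24 − m_{k+1}²)/d_k, a_{k+1} = ⌊(a₀ + m_{k+1})/d_{k+1}⌋ (starting m₀ = 0, d₀ = 1), with convergents p_k = a_k·p_{k-1} + p_{k-2}, q_k = a_k·q_{k-1} + q_{k-2} (p₋₁ = 1, q₋₁ = 0):
  k = 0: a₀ = 4; p₀/q₀ = 4/1; p₀² − 24·q₀² = 16 − 24 = -8.
  k = 1: m = 4, d = 8, a = ⌊(4 + 4)/8⌋ = 1; p/q = (1·4 + 1)/(1·1 + 0) = 5/1; p² − 24·q² = 25 − 24 = 1.
  The first convergent with p² − 24·q² = 1 gives the fundamental solution (x₁, y₁) = (5, 1).
Step 2: Apply the recurrence (x_{n+1}, y_{n+1}) = (x₁x_n + 24y₁y_n, x₁y_n + y₁x_n) repeatedly.
  From (x_1, y_1) = (5, 1): x_2 = 5·5 + 24·1·1 = 49; y_2 = 5·1 + 1·5 = 10.
  From (x_2, y_2) = (49, 10): x_3 = 5·49 + 24·1·10 = 485; y_3 = 5·10 + 1·49 = 99.
  From (x_3, y_3) = (485, 99): x_4 = 5·485 + 24·1·99 = 4801; y_4 = 5·99 + 1·485 = 980.
  From (x_4, y_4) = (4801, 980): x_5 = 5·4801 + 24·1·980 = 47525; y_5 = 5·980 + 1·4801 = 9701.
  From (x_5, y_5) = (47525, 9701): x_6 = 5·47525 + 24·1·9701 = 470449; y_6 = 5·9701 + 1·47525 = 96030.
  From (x_6, y_6) = (470449, 96030): x_7 = 5·470449 + 24·1·96030 = 4656965; y_7 = 5·96030 + 1·470449 = 950599.
  From (x_7, y_7) = (4656965, 950599): x_8 = 5·4656965 + 24·1·950599 = 46099201; y_8 = 5·950599 + 1·4656965 = 9409960.
Step 3: Verify x_8² - 24·y_8² = 2125136332838401 - 2125136332838400 = 1 (should be 1). ✓

(x_1, y_1) = (5, 1); (x_8, y_8) = (46099201, 9409960).


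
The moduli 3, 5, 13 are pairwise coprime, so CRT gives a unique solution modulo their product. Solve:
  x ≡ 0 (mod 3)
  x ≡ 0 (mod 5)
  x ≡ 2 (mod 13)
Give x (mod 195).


Moduli 3, 5, 13 are pairwise coprime; by CRT there is a unique solution modulo M = 3 · 5 · 13 = 195.
Solve pairwise, accumulating the modulus:
  Start with x ≡ 0 (mod 3).
  Combine with x ≡ 0 (mod 5): since gcd(3, 5) = 1, we get a unique residue mod 15.
    Write x = 0 + 3·t and substitute into x ≡ 0 (mod 5): 3·t ≡ 0 − 0 = 0 (mod 5).
    The inverse of 3 mod 5 is 2 (since 3·2 = 6 = 1·5 + 1), so t ≡ 2·0 = 0 ≡ 0 (mod 5).
    Then x = 0 + 3·0 = 0, valid modulo lcm(3, 5) = 15: x ≡ 0 (mod 15).
  Combine with x ≡ 2 (mod 13): since gcd(15, 13) = 1, we get a unique residue mod 195.
    Write x = 0 + 15·t and substitute into x ≡ 2 (mod 13): 15·t ≡ 2 − 0 = 2 (mod 13).
    Reduce coefficients mod 13: 2·t ≡ 2 (mod 13).
    The inverse of 2 mod 13 is 7 (since 2·7 = 14 = 1·13 + 1), so t ≡ 7·2 = 14 ≡ 1 (mod 13).
    Then x = 0 + 15·1 = 15, valid modulo lcm(15, 13) = 195: x ≡ 15 (mod 195).
Verify: 15 mod 3 = 0 ✓, 15 mod 5 = 0 ✓, 15 mod 13 = 2 ✓.

x ≡ 15 (mod 195).


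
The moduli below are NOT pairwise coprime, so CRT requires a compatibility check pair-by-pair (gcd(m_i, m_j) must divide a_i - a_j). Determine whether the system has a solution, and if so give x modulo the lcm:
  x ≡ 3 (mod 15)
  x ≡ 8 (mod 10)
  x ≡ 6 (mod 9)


Moduli 15, 10, 9 are not pairwise coprime, so CRT works modulo lcm(m_i) when all pairwise compatibility conditions hold.
Pairwise compatibility: gcd(m_i, m_j) must divide a_i - a_j for every pair.
Merge one congruence at a time:
  Start: x ≡ 3 (mod 15).
  Combine with x ≡ 8 (mod 10): gcd(15, 10) = 5; 8 - 3 = 5, which IS divisible by 5, so compatible.
    Write x = 3 + 15·t and substitute into x ≡ 8 (mod 10): 15·t ≡ 8 − 3 = 5 (mod 10).
    Divide the congruence (and modulus) by g = 5: 3·t ≡ 1 (mod 2).
    Reduce coefficients mod 2: 1·t ≡ 1 (mod 2).
    So t ≡ 1 (mod 2).
    Then x = 3 + 15·1 = 18, valid modulo lcm(15, 10) = 30: x ≡ 18 (mod 30).
  Combine with x ≡ 6 (mod 9): gcd(30, 9) = 3; 6 - 18 = -12, which IS divisible by 3, so compatible.
    Write x = 18 + 30·t and substitute into x ≡ 6 (mod 9): 30·t ≡ 6 − 18 = -12 (mod 9).
    Divide the congruence (and modulus) by g = 3: 10·t ≡ -4 (mod 3).
    Reduce coefficients mod 3: 1·t ≡ 2 (mod 3).
    So t ≡ 2 (mod 3).
    Then x = 18 + 30·2 = 78, valid modulo lcm(30, 9) = 90: x ≡ 78 (mod 90).
Verify: 78 mod 15 = 3, 78 mod 10 = 8, 78 mod 9 = 6.

x ≡ 78 (mod 90).


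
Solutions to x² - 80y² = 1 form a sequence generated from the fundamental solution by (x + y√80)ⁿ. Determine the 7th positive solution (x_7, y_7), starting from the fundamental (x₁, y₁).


Step 1: Find the fundamental solution (x₁, y₁) of x² - 80y² = 1.
  Expand √80 as a continued fraction. a₀ = ⌊√80⌋ = 8; iterate m_{k+1} = d_k·a_k − m_k, d_{k+1} = (80 − m_{k+1}²)/d_k, a_{k+1} = ⌊(a₀ + m_{k+1})/d_{k+1}⌋ (starting m₀ = 0, d₀ = 1), with convergents p_k = a_k·p_{k-1} + p_{k-2}, q_k = a_k·q_{k-1} + q_{k-2} (p₋₁ = 1, q₋₁ = 0):
  k = 0: a₀ = 8; p₀/q₀ = 8/1; p₀² − 80·q₀² = 64 − 80 = -16.
  k = 1: m = 8, d = 16, a = ⌊(8 + 8)/16⌋ = 1; p/q = (1·8 + 1)/(1·1 + 0) = 9/1; p² − 80·q² = 81 − 80 = 1.
  The first convergent with p² − 80·q² = 1 gives the fundamental solution (x₁, y₁) = (9, 1).
Step 2: Apply the recurrence (x_{n+1}, y_{n+1}) = (x₁x_n + 80y₁y_n, x₁y_n + y₁x_n) repeatedly.
  From (x_1, y_1) = (9, 1): x_2 = 9·9 + 80·1·1 = 161; y_2 = 9·1 + 1·9 = 18.
  From (x_2, y_2) = (161, 18): x_3 = 9·161 + 80·1·18 = 2889; y_3 = 9·18 + 1·161 = 323.
  From (x_3, y_3) = (2889, 323): x_4 = 9·2889 + 80·1·323 = 51841; y_4 = 9·323 + 1·2889 = 5796.
  From (x_4, y_4) = (51841, 5796): x_5 = 9·51841 + 80·1·5796 = 930249; y_5 = 9·5796 + 1·51841 = 104005.
  From (x_5, y_5) = (930249, 104005): x_6 = 9·930249 + 80·1·104005 = 16692641; y_6 = 9·104005 + 1·930249 = 1866294.
  From (x_6, y_6) = (16692641, 1866294): x_7 = 9·16692641 + 80·1·1866294 = 299537289; y_7 = 9·1866294 + 1·16692641 = 33489287.
Step 3: Verify x_7² - 80·y_7² = 89722587501469521 - 89722587501469520 = 1 (should be 1). ✓

(x_1, y_1) = (9, 1); (x_7, y_7) = (299537289, 33489287).


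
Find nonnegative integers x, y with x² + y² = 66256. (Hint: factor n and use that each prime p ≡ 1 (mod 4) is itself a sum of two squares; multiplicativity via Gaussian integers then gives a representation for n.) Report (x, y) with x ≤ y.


Step 1: Factor n = 66256 = 2^4 · 41 · 101.
Step 2: Check the mod-4 condition on each prime factor: 2 = 2 (special); 41 ≡ 1 (mod 4), exponent 1; 101 ≡ 1 (mod 4), exponent 1.
All primes ≡ 3 (mod 4) appear to even exponent (or don't appear), so by the two-squares theorem n IS expressible as a sum of two squares.
Step 3: Build a representation. Group n = k² · m with k = 4 and m = 41 · 101 = 4141 (a product of primes ≡ 1 (mod 4)); a representation of m scales to one of n via (k·x)² + (k·y)² = k²(x² + y²). Each prime p ≡ 1 (mod 4) is itself a sum of two squares; find a² by testing p − a² for a perfect square:
  41: 41 − 1² = 40, 41 − 2² = 37, 41 − 3² = 32, 41 − 4² = 25 = 5² ⇒ 41 = 4² + 5².
  101: 101 − 1² = 100 = 10² ⇒ 101 = 1² + 10².
  Combine using the Brahmagupta–Fibonacci identity (a² + b²)(c² + d²) = (ac − bd)² + (ad + bc)² = (ac + bd)² + (ad − bc)²:
  41 · 101 = 4141: from (4² + 5²)(1² + 10²), take (4·1 − 5·10, 4·10 + 5·1) = (4 − 50, 40 + 5) = (-46, 45); dropping signs (only squares matter) gives (46, 45); check 46² + 45² = 2116 + 2025 = 4141 ✓.
  Scale by k = 4: (4·46, 4·45) = (184, 180).
Step 4: Order so x ≤ y and verify: 180² + 184² = 32400 + 33856 = 66256 = n. ✓

n = 66256 = 180² + 184² (one valid representation with x ≤ y).


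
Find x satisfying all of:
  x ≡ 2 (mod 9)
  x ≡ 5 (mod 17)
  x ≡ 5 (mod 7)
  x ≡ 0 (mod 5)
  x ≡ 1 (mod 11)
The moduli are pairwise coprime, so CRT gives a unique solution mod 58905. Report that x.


Product of moduli M = 9 · 17 · 7 · 5 · 11 = 58905.
Merge one congruence at a time:
  Start: x ≡ 2 (mod 9).
  Combine with x ≡ 5 (mod 17); new modulus lcm = 153.
    Write x = 2 + 9·t and substitute into x ≡ 5 (mod 17): 9·t ≡ 5 − 2 = 3 (mod 17).
    The inverse of 9 mod 17 is 2 (since 9·2 = 18 = 1·17 + 1), so t ≡ 2·3 = 6 ≡ 6 (mod 17).
    Then x = 2 + 9·6 = 56, valid modulo lcm(9, 17) = 153: x ≡ 56 (mod 153).
  Combine with x ≡ 5 (mod 7); new modulus lcm = 1071.
    Write x = 56 + 153·t and substitute into x ≡ 5 (mod 7): 153·t ≡ 5 − 56 = -51 (mod 7).
    Reduce coefficients mod 7: 6·t ≡ 5 (mod 7).
    The inverse of 6 mod 7 is 6 (since 6·6 = 36 = 5·7 + 1), so t ≡ 6·5 = 30 ≡ 2 (mod 7).
    Then x = 56 + 153·2 = 362, valid modulo lcm(153, 7) = 1071: x ≡ 362 (mod 1071).
  Combine with x ≡ 0 (mod 5); new modulus lcm = 5355.
    Write x = 362 + 1071·t and substitute into x ≡ 0 (mod 5): 1071·t ≡ 0 − 362 = -362 (mod 5).
    Reduce coefficients mod 5: 1·t ≡ 3 (mod 5).
    So t ≡ 3 (mod 5).
    Then x = 362 + 1071·3 = 3575, valid modulo lcm(1071, 5) = 5355: x ≡ 3575 (mod 5355).
  Combine with x ≡ 1 (mod 11); new modulus lcm = 58905.
    Write x = 3575 + 5355·t and substitute into x ≡ 1 (mod 11): 5355·t ≡ 1 − 3575 = -3574 (mod 11).
    Reduce coefficients mod 11: 9·t ≡ 1 (mod 11).
    The inverse of 9 mod 11 is 5 (since 9·5 = 45 = 4·11 + 1), so t ≡ 5·1 = 5 ≡ 5 (mod 11).
    Then x = 3575 + 5355·5 = 30350, valid modulo lcm(5355, 11) = 58905: x ≡ 30350 (mod 58905).
Verify against each original: 30350 mod 9 = 2, 30350 mod 17 = 5, 30350 mod 7 = 5, 30350 mod 5 = 0, 30350 mod 11 = 1.

x ≡ 30350 (mod 58905).


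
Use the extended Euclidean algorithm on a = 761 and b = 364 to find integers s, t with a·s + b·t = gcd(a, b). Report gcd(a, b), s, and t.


Euclidean algorithm on (761, 364) — divide until remainder is 0:
  761 = 2 · 364 + 33
  364 = 11 · 33 + 1
  33 = 33 · 1 + 0
gcd(761, 364) = 1.
Track Bezout coefficients alongside the remainders: start with r₀ = 761 = a·1 + b·0 (s = 1, t = 0) and r₁ = 364 = a·0 + b·1 (s = 0, t = 1); each new remainder r_{k+1} = r_{k-1} − q_k·r_k inherits s_{k+1} = s_{k-1} − q_k·s_k, t_{k+1} = t_{k-1} − q_k·t_k, so r_k = a·s_k + b·t_k at every step:
  q = 2: r = 33, s = 1 − 2·0 = 1, t = 0 − 2·1 = -2  (check: 761·1 + 364·(-2) = 33)
  q = 11: r = 1, s = 0 − 11·1 = -11, t = 1 − 11·(-2) = 23  (check: 761·(-11) + 364·23 = 1)
The row with r = 1 (the gcd) gives the Bezout coefficients s = -11, t = 23.
Result: 761 · (-11) + 364 · (23) = 1.

gcd(761, 364) = 1; s = -11, t = 23 (check: 761·(-11) + 364·23 = 1).


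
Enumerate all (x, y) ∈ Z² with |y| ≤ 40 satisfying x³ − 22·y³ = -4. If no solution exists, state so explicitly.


The equation is x³ - 22y³ = -4. For fixed y, x³ = 22·y³ − 4, so a solution requires the RHS to be a perfect cube.
Strategy: iterate y from -40 to 40, compute RHS = 22·y³ − 4, and check whether it is a (positive or negative) perfect cube.
Check small values of y:
  y = 0: RHS = -4 is not a perfect cube.
  y = 1: RHS = 18 is not a perfect cube.
  y = -1: RHS = -26 is not a perfect cube.
  y = 2: RHS = 172 is not a perfect cube.
  y = -2: RHS = -180 is not a perfect cube.
  y = 3: RHS = 590 is not a perfect cube.
  y = -3: RHS = -598 is not a perfect cube.
Continuing the search up to |y| = 40 finds no solutions either.
No (x, y) in the scanned range satisfies the equation.

No integer solutions with |y| ≤ 40.


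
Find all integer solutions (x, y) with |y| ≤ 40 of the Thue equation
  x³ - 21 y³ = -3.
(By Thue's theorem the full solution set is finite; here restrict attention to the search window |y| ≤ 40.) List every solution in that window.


The equation is x³ - 21y³ = -3. For fixed y, x³ = 21·y³ − 3, so a solution requires the RHS to be a perfect cube.
Strategy: iterate y from -40 to 40, compute RHS = 21·y³ − 3, and check whether it is a (positive or negative) perfect cube.
Check small values of y:
  y = 0: RHS = -3 is not a perfect cube.
  y = 1: RHS = 18 is not a perfect cube.
  y = -1: RHS = -24 is not a perfect cube.
  y = 2: RHS = 165 is not a perfect cube.
  y = -2: RHS = -171 is not a perfect cube.
  y = 3: RHS = 564 is not a perfect cube.
  y = -3: RHS = -570 is not a perfect cube.
Continuing the search up to |y| = 40 finds no solutions either.
No (x, y) in the scanned range satisfies the equation.

No integer solutions with |y| ≤ 40.


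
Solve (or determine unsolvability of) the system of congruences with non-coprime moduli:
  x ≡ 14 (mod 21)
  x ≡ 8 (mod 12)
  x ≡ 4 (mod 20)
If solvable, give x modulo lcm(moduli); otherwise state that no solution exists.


Moduli 21, 12, 20 are not pairwise coprime, so CRT works modulo lcm(m_i) when all pairwise compatibility conditions hold.
Pairwise compatibility: gcd(m_i, m_j) must divide a_i - a_j for every pair.
Merge one congruence at a time:
  Start: x ≡ 14 (mod 21).
  Combine with x ≡ 8 (mod 12): gcd(21, 12) = 3; 8 - 14 = -6, which IS divisible by 3, so compatible.
    Write x = 14 + 21·t and substitute into x ≡ 8 (mod 12): 21·t ≡ 8 − 14 = -6 (mod 12).
    Divide the congruence (and modulus) by g = 3: 7·t ≡ -2 (mod 4).
    Reduce coefficients mod 4: 3·t ≡ 2 (mod 4).
    The inverse of 3 mod 4 is 3 (since 3·3 = 9 = 2·4 + 1), so t ≡ 3·2 = 6 ≡ 2 (mod 4).
    Then x = 14 + 21·2 = 56, valid modulo lcm(21, 12) = 84: x ≡ 56 (mod 84).
  Combine with x ≡ 4 (mod 20): gcd(84, 20) = 4; 4 - 56 = -52, which IS divisible by 4, so compatible.
    Write x = 56 + 84·t and substitute into x ≡ 4 (mod 20): 84·t ≡ 4 − 56 = -52 (mod 20).
    Divide the congruence (and modulus) by g = 4: 21·t ≡ -13 (mod 5).
    Reduce coefficients mod 5: 1·t ≡ 2 (mod 5).
    So t ≡ 2 (mod 5).
    Then x = 56 + 84·2 = 224, valid modulo lcm(84, 20) = 420: x ≡ 224 (mod 420).
Verify: 224 mod 21 = 14, 224 mod 12 = 8, 224 mod 20 = 4.

x ≡ 224 (mod 420).


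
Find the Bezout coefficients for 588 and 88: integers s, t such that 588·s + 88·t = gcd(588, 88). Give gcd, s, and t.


Euclidean algorithm on (588, 88) — divide until remainder is 0:
  588 = 6 · 88 + 60
  88 = 1 · 60 + 28
  60 = 2 · 28 + 4
  28 = 7 · 4 + 0
gcd(588, 88) = 4.
Track Bezout coefficients alongside the remainders: start with r₀ = 588 = a·1 + b·0 (s = 1, t = 0) and r₁ = 88 = a·0 + b·1 (s = 0, t = 1); each new remainder r_{k+1} = r_{k-1} − q_k·r_k inherits s_{k+1} = s_{k-1} − q_k·s_k, t_{k+1} = t_{k-1} − q_k·t_k, so r_k = a·s_k + b·t_k at every step:
  q = 6: r = 60, s = 1 − 6·0 = 1, t = 0 − 6·1 = -6  (check: 588·1 + 88·(-6) = 60)
  q = 1: r = 28, s = 0 − 1·1 = -1, t = 1 − 1·(-6) = 7  (check: 588·(-1) + 88·7 = 28)
  q = 2: r = 4, s = 1 − 2·(-1) = 3, t = -6 − 2·7 = -20  (check: 588·3 + 88·(-20) = 4)
The row with r = 4 (the gcd) gives the Bezout coefficients s = 3, t = -20.
Result: 588 · (3) + 88 · (-20) = 4.

gcd(588, 88) = 4; s = 3, t = -20 (check: 588·3 + 88·(-20) = 4).


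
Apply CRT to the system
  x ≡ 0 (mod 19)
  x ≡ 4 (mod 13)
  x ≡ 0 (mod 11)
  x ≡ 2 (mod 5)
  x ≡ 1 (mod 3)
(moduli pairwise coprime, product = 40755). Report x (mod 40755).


Product of moduli M = 19 · 13 · 11 · 5 · 3 = 40755.
Merge one congruence at a time:
  Start: x ≡ 0 (mod 19).
  Combine with x ≡ 4 (mod 13); new modulus lcm = 247.
    Write x = 0 + 19·t and substitute into x ≡ 4 (mod 13): 19·t ≡ 4 − 0 = 4 (mod 13).
    Reduce coefficients mod 13: 6·t ≡ 4 (mod 13).
    The inverse of 6 mod 13 is 11 (since 6·11 = 66 = 5·13 + 1), so t ≡ 11·4 = 44 ≡ 5 (mod 13).
    Then x = 0 + 19·5 = 95, valid modulo lcm(19, 13) = 247: x ≡ 95 (mod 247).
  Combine with x ≡ 0 (mod 11); new modulus lcm = 2717.
    Write x = 95 + 247·t and substitute into x ≡ 0 (mod 11): 247·t ≡ 0 − 95 = -95 (mod 11).
    Reduce coefficients mod 11: 5·t ≡ 4 (mod 11).
    The inverse of 5 mod 11 is 9 (since 5·9 = 45 = 4·11 + 1), so t ≡ 9·4 = 36 ≡ 3 (mod 11).
    Then x = 95 + 247·3 = 836, valid modulo lcm(247, 11) = 2717: x ≡ 836 (mod 2717).
  Combine with x ≡ 2 (mod 5); new modulus lcm = 13585.
    Write x = 836 + 2717·t and substitute into x ≡ 2 (mod 5): 2717·t ≡ 2 − 836 = -834 (mod 5).
    Reduce coefficients mod 5: 2·t ≡ 1 (mod 5).
    The inverse of 2 mod 5 is 3 (since 2·3 = 6 = 1·5 + 1), so t ≡ 3·1 = 3 ≡ 3 (mod 5).
    Then x = 836 + 2717·3 = 8987, valid modulo lcm(2717, 5) = 13585: x ≡ 8987 (mod 13585).
  Combine with x ≡ 1 (mod 3); new modulus lcm = 40755.
    Write x = 8987 + 13585·t and substitute into x ≡ 1 (mod 3): 13585·t ≡ 1 − 8987 = -8986 (mod 3).
    Reduce coefficients mod 3: 1·t ≡ 2 (mod 3).
    So t ≡ 2 (mod 3).
    Then x = 8987 + 13585·2 = 36157, valid modulo lcm(13585, 3) = 40755: x ≡ 36157 (mod 40755).
Verify against each original: 36157 mod 19 = 0, 36157 mod 13 = 4, 36157 mod 11 = 0, 36157 mod 5 = 2, 36157 mod 3 = 1.

x ≡ 36157 (mod 40755).


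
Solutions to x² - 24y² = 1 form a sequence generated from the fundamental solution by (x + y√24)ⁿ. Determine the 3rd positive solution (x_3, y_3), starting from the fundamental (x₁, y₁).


Step 1: Find the fundamental solution (x₁, y₁) of x² - 24y² = 1.
  Expand √24 as a continued fraction. a₀ = ⌊√24⌋ = 4; iterate m_{k+1} = d_k·a_k − m_k, d_{k+1} = (24 − m_{k+1}²)/d_k, a_{k+1} = ⌊(a₀ + m_{k+1})/d_{k+1}⌋ (starting m₀ = 0, d₀ = 1), with convergents p_k = a_k·p_{k-1} + p_{k-2}, q_k = a_k·q_{k-1} + q_{k-2} (p₋₁ = 1, q₋₁ = 0):
  k = 0: a₀ = 4; p₀/q₀ = 4/1; p₀² − 24·q₀² = 16 − 24 = -8.
  k = 1: m = 4, d = 8, a = ⌊(4 + 4)/8⌋ = 1; p/q = (1·4 + 1)/(1·1 + 0) = 5/1; p² − 24·q² = 25 − 24 = 1.
  The first convergent with p² − 24·q² = 1 gives the fundamental solution (x₁, y₁) = (5, 1).
Step 2: Apply the recurrence (x_{n+1}, y_{n+1}) = (x₁x_n + 24y₁y_n, x₁y_n + y₁x_n) repeatedly.
  From (x_1, y_1) = (5, 1): x_2 = 5·5 + 24·1·1 = 49; y_2 = 5·1 + 1·5 = 10.
  From (x_2, y_2) = (49, 10): x_3 = 5·49 + 24·1·10 = 485; y_3 = 5·10 + 1·49 = 99.
Step 3: Verify x_3² - 24·y_3² = 235225 - 235224 = 1 (should be 1). ✓

(x_1, y_1) = (5, 1); (x_3, y_3) = (485, 99).


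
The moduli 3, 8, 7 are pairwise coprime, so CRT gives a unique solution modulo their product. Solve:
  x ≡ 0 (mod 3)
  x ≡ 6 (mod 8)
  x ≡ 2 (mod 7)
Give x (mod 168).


Moduli 3, 8, 7 are pairwise coprime; by CRT there is a unique solution modulo M = 3 · 8 · 7 = 168.
Solve pairwise, accumulating the modulus:
  Start with x ≡ 0 (mod 3).
  Combine with x ≡ 6 (mod 8): since gcd(3, 8) = 1, we get a unique residue mod 24.
    Write x = 0 + 3·t and substitute into x ≡ 6 (mod 8): 3·t ≡ 6 − 0 = 6 (mod 8).
    The inverse of 3 mod 8 is 3 (since 3·3 = 9 = 1·8 + 1), so t ≡ 3·6 = 18 ≡ 2 (mod 8).
    Then x = 0 + 3·2 = 6, valid modulo lcm(3, 8) = 24: x ≡ 6 (mod 24).
  Combine with x ≡ 2 (mod 7): since gcd(24, 7) = 1, we get a unique residue mod 168.
    Write x = 6 + 24·t and substitute into x ≡ 2 (mod 7): 24·t ≡ 2 − 6 = -4 (mod 7).
    Reduce coefficients mod 7: 3·t ≡ 3 (mod 7).
    The inverse of 3 mod 7 is 5 (since 3·5 = 15 = 2·7 + 1), so t ≡ 5·3 = 15 ≡ 1 (mod 7).
    Then x = 6 + 24·1 = 30, valid modulo lcm(24, 7) = 168: x ≡ 30 (mod 168).
Verify: 30 mod 3 = 0 ✓, 30 mod 8 = 6 ✓, 30 mod 7 = 2 ✓.

x ≡ 30 (mod 168).


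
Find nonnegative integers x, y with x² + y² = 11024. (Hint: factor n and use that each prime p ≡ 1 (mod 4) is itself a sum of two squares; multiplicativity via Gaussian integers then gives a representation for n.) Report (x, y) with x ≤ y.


Step 1: Factor n = 11024 = 2^4 · 13 · 53.
Step 2: Check the mod-4 condition on each prime factor: 2 = 2 (special); 13 ≡ 1 (mod 4), exponent 1; 53 ≡ 1 (mod 4), exponent 1.
All primes ≡ 3 (mod 4) appear to even exponent (or don't appear), so by the two-squares theorem n IS expressible as a sum of two squares.
Step 3: Build a representation. Group n = k² · m with k = 4 and m = 13 · 53 = 689 (a product of primes ≡ 1 (mod 4)); a representation of m scales to one of n via (k·x)² + (k·y)² = k²(x² + y²). Each prime p ≡ 1 (mod 4) is itself a sum of two squares; find a² by testing p − a² for a perfect square:
  13: 13 − 1² = 12, 13 − 2² = 9 = 3² ⇒ 13 = 2² + 3².
  53: 53 − 1² = 52, 53 − 2² = 49 = 7² ⇒ 53 = 2² + 7².
  Combine using the Brahmagupta–Fibonacci identity (a² + b²)(c² + d²) = (ac − bd)² + (ad + bc)² = (ac + bd)² + (ad − bc)²:
  13 · 53 = 689: from (2² + 3²)(2² + 7²), take (2·2 − 3·7, 2·7 + 3·2) = (4 − 21, 14 + 6) = (-17, 20); dropping signs (only squares matter) gives (17, 20); check 17² + 20² = 289 + 400 = 689 ✓.
  Scale by k = 4: (4·17, 4·20) = (68, 80).
Step 4: Order so x ≤ y and verify: 68² + 80² = 4624 + 6400 = 11024 = n. ✓

n = 11024 = 68² + 80² (one valid representation with x ≤ y).


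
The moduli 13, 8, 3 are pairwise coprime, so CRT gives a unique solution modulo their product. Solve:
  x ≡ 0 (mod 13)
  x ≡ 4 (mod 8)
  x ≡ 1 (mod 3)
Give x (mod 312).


Moduli 13, 8, 3 are pairwise coprime; by CRT there is a unique solution modulo M = 13 · 8 · 3 = 312.
Solve pairwise, accumulating the modulus:
  Start with x ≡ 0 (mod 13).
  Combine with x ≡ 4 (mod 8): since gcd(13, 8) = 1, we get a unique residue mod 104.
    Write x = 0 + 13·t and substitute into x ≡ 4 (mod 8): 13·t ≡ 4 − 0 = 4 (mod 8).
    Reduce coefficients mod 8: 5·t ≡ 4 (mod 8).
    The inverse of 5 mod 8 is 5 (since 5·5 = 25 = 3·8 + 1), so t ≡ 5·4 = 20 ≡ 4 (mod 8).
    Then x = 0 + 13·4 = 52, valid modulo lcm(13, 8) = 104: x ≡ 52 (mod 104).
  Combine with x ≡ 1 (mod 3): since gcd(104, 3) = 1, we get a unique residue mod 312.
    Write x = 52 + 104·t and substitute into x ≡ 1 (mod 3): 104·t ≡ 1 − 52 = -51 (mod 3).
    Reduce coefficients mod 3: 2·t ≡ 0 (mod 3).
    The inverse of 2 mod 3 is 2 (since 2·2 = 4 = 1·3 + 1), so t ≡ 2·0 = 0 ≡ 0 (mod 3).
    Then x = 52 + 104·0 = 52, valid modulo lcm(104, 3) = 312: x ≡ 52 (mod 312).
Verify: 52 mod 13 = 0 ✓, 52 mod 8 = 4 ✓, 52 mod 3 = 1 ✓.

x ≡ 52 (mod 312).
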